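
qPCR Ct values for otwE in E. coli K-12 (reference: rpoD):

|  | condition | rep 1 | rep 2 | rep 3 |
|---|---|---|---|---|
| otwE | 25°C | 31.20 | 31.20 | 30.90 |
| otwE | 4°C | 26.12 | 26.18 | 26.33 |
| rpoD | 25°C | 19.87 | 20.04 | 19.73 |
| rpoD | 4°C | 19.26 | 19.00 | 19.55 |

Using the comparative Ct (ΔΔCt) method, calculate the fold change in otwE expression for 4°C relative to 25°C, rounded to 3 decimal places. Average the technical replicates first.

19.427

Mean Ct: otwE 25°C 31.100; otwE 4°C 26.210; rpoD 25°C 19.880; rpoD 4°C 19.270
ΔCt(25°C) = 31.100 − 19.880 = 11.220
ΔCt(4°C) = 26.210 − 19.270 = 6.940
ΔΔCt = 6.940 − 11.220 = -4.280
Fold change = 2^(−(-4.280)) = 2^4.280 = 19.4271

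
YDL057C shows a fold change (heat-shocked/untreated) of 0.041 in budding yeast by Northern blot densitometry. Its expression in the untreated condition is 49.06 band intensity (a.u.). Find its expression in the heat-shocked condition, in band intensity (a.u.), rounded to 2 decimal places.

2.01

heat-shocked expression = 49.06 × 0.041 = 2.01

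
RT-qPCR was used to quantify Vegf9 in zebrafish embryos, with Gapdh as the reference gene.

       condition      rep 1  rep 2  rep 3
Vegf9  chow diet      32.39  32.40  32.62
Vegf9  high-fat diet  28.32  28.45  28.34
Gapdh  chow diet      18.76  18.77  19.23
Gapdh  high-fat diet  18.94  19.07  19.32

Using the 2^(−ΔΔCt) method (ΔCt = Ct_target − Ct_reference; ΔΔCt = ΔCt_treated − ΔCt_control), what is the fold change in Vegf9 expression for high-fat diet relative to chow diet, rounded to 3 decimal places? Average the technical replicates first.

19.562

Mean Ct: Vegf9 chow diet 32.470; Vegf9 high-fat diet 28.370; Gapdh chow diet 18.920; Gapdh high-fat diet 19.110
ΔCt(chow diet) = 32.470 − 18.920 = 13.550
ΔCt(high-fat diet) = 28.370 − 19.110 = 9.260
ΔΔCt = 9.260 − 13.550 = -4.290
Fold change = 2^(−(-4.290)) = 2^4.290 = 19.5622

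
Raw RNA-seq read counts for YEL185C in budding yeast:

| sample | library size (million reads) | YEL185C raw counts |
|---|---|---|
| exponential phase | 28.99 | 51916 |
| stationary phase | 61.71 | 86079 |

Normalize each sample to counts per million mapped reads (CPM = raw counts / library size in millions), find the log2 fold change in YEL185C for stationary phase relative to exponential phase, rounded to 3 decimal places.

CPM(exponential phase) = 51916 / 28.99 = 1790.8244
CPM(stationary phase) = 86079 / 61.71 = 1394.8955
Fold change = 1394.8955 / 1790.8244 = 0.77891
log2(0.77891) = -0.3605

-0.360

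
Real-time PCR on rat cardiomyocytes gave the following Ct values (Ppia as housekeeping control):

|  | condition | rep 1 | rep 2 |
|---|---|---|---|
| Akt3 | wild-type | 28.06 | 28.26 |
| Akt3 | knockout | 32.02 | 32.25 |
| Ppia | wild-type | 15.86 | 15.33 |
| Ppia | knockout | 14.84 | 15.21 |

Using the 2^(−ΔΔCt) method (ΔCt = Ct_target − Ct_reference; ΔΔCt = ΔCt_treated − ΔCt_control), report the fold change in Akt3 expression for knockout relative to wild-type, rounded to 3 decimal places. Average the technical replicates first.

0.043

Mean Ct: Akt3 wild-type 28.160; Akt3 knockout 32.135; Ppia wild-type 15.595; Ppia knockout 15.025
ΔCt(wild-type) = 28.160 − 15.595 = 12.565
ΔCt(knockout) = 32.135 − 15.025 = 17.110
ΔΔCt = 17.110 − 12.565 = 4.545
Fold change = 2^(−4.545) = 0.0428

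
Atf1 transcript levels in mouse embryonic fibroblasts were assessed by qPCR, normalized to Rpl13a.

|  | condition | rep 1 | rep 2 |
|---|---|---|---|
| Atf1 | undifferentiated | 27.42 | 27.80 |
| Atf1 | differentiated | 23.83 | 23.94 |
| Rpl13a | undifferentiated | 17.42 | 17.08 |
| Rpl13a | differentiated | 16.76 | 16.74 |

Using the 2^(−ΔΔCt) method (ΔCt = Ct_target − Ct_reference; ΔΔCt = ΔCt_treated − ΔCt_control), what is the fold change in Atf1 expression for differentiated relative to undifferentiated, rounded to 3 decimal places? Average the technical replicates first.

9.350

Mean Ct: Atf1 undifferentiated 27.610; Atf1 differentiated 23.885; Rpl13a undifferentiated 17.250; Rpl13a differentiated 16.750
ΔCt(undifferentiated) = 27.610 − 17.250 = 10.360
ΔCt(differentiated) = 23.885 − 16.750 = 7.135
ΔΔCt = 7.135 − 10.360 = -3.225
Fold change = 2^(−(-3.225)) = 2^3.225 = 9.3502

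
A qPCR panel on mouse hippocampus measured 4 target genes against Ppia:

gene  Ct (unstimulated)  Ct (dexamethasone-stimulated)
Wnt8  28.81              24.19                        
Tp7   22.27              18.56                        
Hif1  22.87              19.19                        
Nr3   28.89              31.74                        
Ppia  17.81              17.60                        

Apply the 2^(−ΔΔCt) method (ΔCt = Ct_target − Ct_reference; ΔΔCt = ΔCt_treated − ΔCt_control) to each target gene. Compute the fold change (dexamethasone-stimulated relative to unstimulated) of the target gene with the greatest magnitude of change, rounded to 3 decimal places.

21.259

Wnt8: ΔΔCt = (24.19−17.60) − (28.81−17.81) = 6.59 − 11.00 = -4.41; fold change = 2^4.41 = 21.259
Tp7: ΔΔCt = (18.56−17.60) − (22.27−17.81) = 0.96 − 4.46 = -3.50; fold change = 2^3.50 = 11.314
Hif1: ΔΔCt = (19.19−17.60) − (22.87−17.81) = 1.59 − 5.06 = -3.47; fold change = 2^3.47 = 11.081
Nr3: ΔΔCt = (31.74−17.60) − (28.89−17.81) = 14.14 − 11.08 = 3.06; fold change = 2^-3.06 = 0.120
Wnt8 has the largest |ΔΔCt| = 4.41.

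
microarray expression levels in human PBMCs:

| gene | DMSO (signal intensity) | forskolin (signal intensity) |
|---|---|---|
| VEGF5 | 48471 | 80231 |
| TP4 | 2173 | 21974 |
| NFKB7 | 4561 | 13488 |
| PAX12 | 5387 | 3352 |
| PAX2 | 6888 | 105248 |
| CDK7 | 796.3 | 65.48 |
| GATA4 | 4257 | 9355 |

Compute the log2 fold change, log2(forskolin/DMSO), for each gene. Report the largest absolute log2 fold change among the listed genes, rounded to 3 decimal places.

log2(80231/48471) = 0.727  (VEGF5)
log2(21974/2173) = 3.338  (TP4)
log2(13488/4561) = 1.564  (NFKB7)
log2(3352/5387) = -0.684  (PAX12)
log2(105248/6888) = 3.934  (PAX2)
log2(65.48/796.3) = -3.604  (CDK7)
log2(9355/4257) = 1.136  (GATA4)
The largest magnitude belongs to PAX2.

3.934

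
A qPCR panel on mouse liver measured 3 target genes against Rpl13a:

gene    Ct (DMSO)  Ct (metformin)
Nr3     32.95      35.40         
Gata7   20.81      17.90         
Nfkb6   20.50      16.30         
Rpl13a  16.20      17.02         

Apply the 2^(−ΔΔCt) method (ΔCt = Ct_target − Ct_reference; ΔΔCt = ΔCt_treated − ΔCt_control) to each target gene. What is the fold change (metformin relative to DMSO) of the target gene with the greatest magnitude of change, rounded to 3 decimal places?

32.447

Nr3: ΔΔCt = (35.40−17.02) − (32.95−16.20) = 18.38 − 16.75 = 1.63; fold change = 2^-1.63 = 0.323
Gata7: ΔΔCt = (17.90−17.02) − (20.81−16.20) = 0.88 − 4.61 = -3.73; fold change = 2^3.73 = 13.269
Nfkb6: ΔΔCt = (16.30−17.02) − (20.50−16.20) = -0.72 − 4.30 = -5.02; fold change = 2^5.02 = 32.447
Nfkb6 has the largest |ΔΔCt| = 5.02.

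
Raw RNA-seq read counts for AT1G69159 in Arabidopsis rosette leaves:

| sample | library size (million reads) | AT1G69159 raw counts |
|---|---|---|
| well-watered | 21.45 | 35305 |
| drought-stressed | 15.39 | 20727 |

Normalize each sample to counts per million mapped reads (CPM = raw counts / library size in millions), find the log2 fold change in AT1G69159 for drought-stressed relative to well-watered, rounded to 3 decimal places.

-0.289

CPM(well-watered) = 35305 / 21.45 = 1645.9207
CPM(drought-stressed) = 20727 / 15.39 = 1346.7836
Fold change = 1346.7836 / 1645.9207 = 0.81826
log2(0.81826) = -0.2894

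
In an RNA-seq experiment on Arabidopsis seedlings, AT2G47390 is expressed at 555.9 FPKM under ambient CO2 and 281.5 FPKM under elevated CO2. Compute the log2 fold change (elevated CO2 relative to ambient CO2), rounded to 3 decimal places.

-0.982

Fold change = 281.5 / 555.9 = 0.5064
log2(0.5064) = -0.9817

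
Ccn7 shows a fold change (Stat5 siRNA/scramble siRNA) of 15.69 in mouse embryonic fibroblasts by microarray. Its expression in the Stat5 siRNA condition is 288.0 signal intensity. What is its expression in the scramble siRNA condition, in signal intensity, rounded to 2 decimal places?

scramble siRNA expression = 288.0 / 15.69 = 18.36

18.36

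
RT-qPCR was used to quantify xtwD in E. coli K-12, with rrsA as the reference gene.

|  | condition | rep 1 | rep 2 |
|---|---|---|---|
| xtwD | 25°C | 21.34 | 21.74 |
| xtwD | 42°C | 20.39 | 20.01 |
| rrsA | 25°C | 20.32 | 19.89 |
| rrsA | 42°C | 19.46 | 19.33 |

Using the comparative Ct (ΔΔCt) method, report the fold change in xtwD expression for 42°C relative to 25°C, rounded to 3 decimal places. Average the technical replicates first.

Mean Ct: xtwD 25°C 21.540; xtwD 42°C 20.200; rrsA 25°C 20.105; rrsA 42°C 19.395
ΔCt(25°C) = 21.540 − 20.105 = 1.435
ΔCt(42°C) = 20.200 − 19.395 = 0.805
ΔΔCt = 0.805 − 1.435 = -0.630
Fold change = 2^(−(-0.630)) = 2^0.630 = 1.5476

1.548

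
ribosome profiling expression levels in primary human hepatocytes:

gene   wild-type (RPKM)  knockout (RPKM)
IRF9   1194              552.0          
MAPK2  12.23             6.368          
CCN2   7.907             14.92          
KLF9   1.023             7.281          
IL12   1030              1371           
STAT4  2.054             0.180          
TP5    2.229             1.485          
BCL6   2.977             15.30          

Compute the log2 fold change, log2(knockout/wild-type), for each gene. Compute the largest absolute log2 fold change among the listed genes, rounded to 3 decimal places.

3.512

log2(552.0/1194) = -1.113  (IRF9)
log2(6.368/12.23) = -0.942  (MAPK2)
log2(14.92/7.907) = 0.916  (CCN2)
log2(7.281/1.023) = 2.831  (KLF9)
log2(1371/1030) = 0.413  (IL12)
log2(0.180/2.054) = -3.512  (STAT4)
log2(1.485/2.229) = -0.586  (TP5)
log2(15.30/2.977) = 2.362  (BCL6)
The largest magnitude belongs to STAT4.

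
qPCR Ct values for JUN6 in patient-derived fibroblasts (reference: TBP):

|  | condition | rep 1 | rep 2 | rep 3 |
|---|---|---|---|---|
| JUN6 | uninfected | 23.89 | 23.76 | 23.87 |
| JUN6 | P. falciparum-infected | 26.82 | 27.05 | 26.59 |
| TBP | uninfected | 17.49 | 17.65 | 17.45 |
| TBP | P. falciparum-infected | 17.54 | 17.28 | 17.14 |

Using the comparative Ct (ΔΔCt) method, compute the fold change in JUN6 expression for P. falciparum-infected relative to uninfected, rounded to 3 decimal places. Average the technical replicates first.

0.110

Mean Ct: JUN6 uninfected 23.840; JUN6 P. falciparum-infected 26.820; TBP uninfected 17.530; TBP P. falciparum-infected 17.320
ΔCt(uninfected) = 23.840 − 17.530 = 6.310
ΔCt(P. falciparum-infected) = 26.820 − 17.320 = 9.500
ΔΔCt = 9.500 − 6.310 = 3.190
Fold change = 2^(−3.190) = 0.1096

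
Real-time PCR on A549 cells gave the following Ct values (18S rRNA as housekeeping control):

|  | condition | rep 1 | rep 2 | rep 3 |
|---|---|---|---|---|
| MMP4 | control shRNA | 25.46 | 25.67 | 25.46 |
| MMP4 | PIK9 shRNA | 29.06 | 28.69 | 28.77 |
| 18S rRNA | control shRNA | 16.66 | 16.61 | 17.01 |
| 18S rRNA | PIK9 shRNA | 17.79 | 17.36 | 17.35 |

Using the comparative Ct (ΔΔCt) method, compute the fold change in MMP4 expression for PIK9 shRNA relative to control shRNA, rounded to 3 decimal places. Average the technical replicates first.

0.168

Mean Ct: MMP4 control shRNA 25.530; MMP4 PIK9 shRNA 28.840; 18S rRNA control shRNA 16.760; 18S rRNA PIK9 shRNA 17.500
ΔCt(control shRNA) = 25.530 − 16.760 = 8.770
ΔCt(PIK9 shRNA) = 28.840 − 17.500 = 11.340
ΔΔCt = 11.340 − 8.770 = 2.570
Fold change = 2^(−2.570) = 0.1684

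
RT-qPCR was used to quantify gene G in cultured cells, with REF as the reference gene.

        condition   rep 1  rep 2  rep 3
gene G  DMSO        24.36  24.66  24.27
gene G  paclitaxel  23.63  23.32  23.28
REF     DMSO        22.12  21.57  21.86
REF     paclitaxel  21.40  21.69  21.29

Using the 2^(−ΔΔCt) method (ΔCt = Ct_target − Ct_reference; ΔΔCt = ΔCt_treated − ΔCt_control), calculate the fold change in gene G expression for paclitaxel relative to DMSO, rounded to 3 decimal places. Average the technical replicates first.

Mean Ct: gene G DMSO 24.430; gene G paclitaxel 23.410; REF DMSO 21.850; REF paclitaxel 21.460
ΔCt(DMSO) = 24.430 − 21.850 = 2.580
ΔCt(paclitaxel) = 23.410 − 21.460 = 1.950
ΔΔCt = 1.950 − 2.580 = -0.630
Fold change = 2^(−(-0.630)) = 2^0.630 = 1.5476

1.548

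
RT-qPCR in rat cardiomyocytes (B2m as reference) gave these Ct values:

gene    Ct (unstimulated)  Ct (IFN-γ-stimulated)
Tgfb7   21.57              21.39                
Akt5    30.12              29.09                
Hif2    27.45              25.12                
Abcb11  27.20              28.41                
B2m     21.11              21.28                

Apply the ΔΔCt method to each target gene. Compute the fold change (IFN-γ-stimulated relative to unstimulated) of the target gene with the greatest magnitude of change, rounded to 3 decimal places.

5.657

Tgfb7: ΔΔCt = (21.39−21.28) − (21.57−21.11) = 0.11 − 0.46 = -0.35; fold change = 2^0.35 = 1.275
Akt5: ΔΔCt = (29.09−21.28) − (30.12−21.11) = 7.81 − 9.01 = -1.20; fold change = 2^1.20 = 2.297
Hif2: ΔΔCt = (25.12−21.28) − (27.45−21.11) = 3.84 − 6.34 = -2.50; fold change = 2^2.50 = 5.657
Abcb11: ΔΔCt = (28.41−21.28) − (27.20−21.11) = 7.13 − 6.09 = 1.04; fold change = 2^-1.04 = 0.486
Hif2 has the largest |ΔΔCt| = 2.50.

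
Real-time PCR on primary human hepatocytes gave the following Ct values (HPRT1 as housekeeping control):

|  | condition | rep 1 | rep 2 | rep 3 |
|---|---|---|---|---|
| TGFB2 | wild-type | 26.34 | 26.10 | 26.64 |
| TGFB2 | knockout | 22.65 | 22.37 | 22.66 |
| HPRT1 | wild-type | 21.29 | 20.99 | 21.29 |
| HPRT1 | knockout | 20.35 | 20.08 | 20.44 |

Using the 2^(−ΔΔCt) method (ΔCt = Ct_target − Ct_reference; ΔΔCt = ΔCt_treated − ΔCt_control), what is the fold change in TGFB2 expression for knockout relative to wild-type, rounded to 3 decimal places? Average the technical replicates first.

Mean Ct: TGFB2 wild-type 26.360; TGFB2 knockout 22.560; HPRT1 wild-type 21.190; HPRT1 knockout 20.290
ΔCt(wild-type) = 26.360 − 21.190 = 5.170
ΔCt(knockout) = 22.560 − 20.290 = 2.270
ΔΔCt = 2.270 − 5.170 = -2.900
Fold change = 2^(−(-2.900)) = 2^2.900 = 7.4643

7.464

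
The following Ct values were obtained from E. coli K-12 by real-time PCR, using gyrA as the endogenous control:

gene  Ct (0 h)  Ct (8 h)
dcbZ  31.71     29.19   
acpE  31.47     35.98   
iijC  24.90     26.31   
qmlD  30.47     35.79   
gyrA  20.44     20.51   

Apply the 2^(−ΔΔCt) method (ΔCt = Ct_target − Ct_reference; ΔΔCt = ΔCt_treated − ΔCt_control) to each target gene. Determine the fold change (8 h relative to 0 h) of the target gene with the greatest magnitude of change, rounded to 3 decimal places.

0.026

dcbZ: ΔΔCt = (29.19−20.51) − (31.71−20.44) = 8.68 − 11.27 = -2.59; fold change = 2^2.59 = 6.021
acpE: ΔΔCt = (35.98−20.51) − (31.47−20.44) = 15.47 − 11.03 = 4.44; fold change = 2^-4.44 = 0.046
iijC: ΔΔCt = (26.31−20.51) − (24.90−20.44) = 5.80 − 4.46 = 1.34; fold change = 2^-1.34 = 0.395
qmlD: ΔΔCt = (35.79−20.51) − (30.47−20.44) = 15.28 − 10.03 = 5.25; fold change = 2^-5.25 = 0.026
qmlD has the largest |ΔΔCt| = 5.25.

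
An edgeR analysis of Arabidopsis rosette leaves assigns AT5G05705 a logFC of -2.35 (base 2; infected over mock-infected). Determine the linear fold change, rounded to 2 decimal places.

Fold change = 2^(-2.35) = 0.196
That is, AT5G05705 drops to 19.6% of the mock-infected level.

0.20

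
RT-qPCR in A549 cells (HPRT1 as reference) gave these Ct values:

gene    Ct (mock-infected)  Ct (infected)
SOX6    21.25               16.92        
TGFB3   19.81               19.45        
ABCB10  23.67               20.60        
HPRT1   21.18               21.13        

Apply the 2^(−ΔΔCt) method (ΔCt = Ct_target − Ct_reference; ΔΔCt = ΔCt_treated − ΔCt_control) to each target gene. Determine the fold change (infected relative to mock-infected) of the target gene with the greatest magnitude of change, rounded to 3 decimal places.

SOX6: ΔΔCt = (16.92−21.13) − (21.25−21.18) = -4.21 − 0.07 = -4.28; fold change = 2^4.28 = 19.427
TGFB3: ΔΔCt = (19.45−21.13) − (19.81−21.18) = -1.68 − (-1.37) = -0.31; fold change = 2^0.31 = 1.240
ABCB10: ΔΔCt = (20.60−21.13) − (23.67−21.18) = -0.53 − 2.49 = -3.02; fold change = 2^3.02 = 8.112
SOX6 has the largest |ΔΔCt| = 4.28.

19.427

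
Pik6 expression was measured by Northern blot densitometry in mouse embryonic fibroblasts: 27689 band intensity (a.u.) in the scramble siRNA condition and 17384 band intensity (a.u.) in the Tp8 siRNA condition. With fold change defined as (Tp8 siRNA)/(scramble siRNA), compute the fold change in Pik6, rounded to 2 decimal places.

Fold change = 17384 / 27689 = 0.628
Pik6 is downregulated.

0.63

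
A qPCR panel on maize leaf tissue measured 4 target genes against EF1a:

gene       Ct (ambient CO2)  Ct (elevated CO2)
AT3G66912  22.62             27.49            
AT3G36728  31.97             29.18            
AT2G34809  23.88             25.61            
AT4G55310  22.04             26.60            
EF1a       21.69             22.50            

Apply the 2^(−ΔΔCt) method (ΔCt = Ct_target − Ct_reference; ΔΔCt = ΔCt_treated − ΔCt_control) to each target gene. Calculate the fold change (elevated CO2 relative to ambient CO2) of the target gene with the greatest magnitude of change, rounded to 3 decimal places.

AT3G66912: ΔΔCt = (27.49−22.50) − (22.62−21.69) = 4.99 − 0.93 = 4.06; fold change = 2^-4.06 = 0.060
AT3G36728: ΔΔCt = (29.18−22.50) − (31.97−21.69) = 6.68 − 10.28 = -3.60; fold change = 2^3.60 = 12.126
AT2G34809: ΔΔCt = (25.61−22.50) − (23.88−21.69) = 3.11 − 2.19 = 0.92; fold change = 2^-0.92 = 0.529
AT4G55310: ΔΔCt = (26.60−22.50) − (22.04−21.69) = 4.10 − 0.35 = 3.75; fold change = 2^-3.75 = 0.074
AT3G66912 has the largest |ΔΔCt| = 4.06.

0.060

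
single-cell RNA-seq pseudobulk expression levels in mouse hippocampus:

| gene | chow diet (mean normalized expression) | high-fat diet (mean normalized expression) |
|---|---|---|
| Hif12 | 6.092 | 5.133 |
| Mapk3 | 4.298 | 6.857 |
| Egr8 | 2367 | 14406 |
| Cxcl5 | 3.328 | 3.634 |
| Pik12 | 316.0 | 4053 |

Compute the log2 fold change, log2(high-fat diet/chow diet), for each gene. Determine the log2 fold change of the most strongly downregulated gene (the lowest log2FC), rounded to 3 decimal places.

-0.247

log2(5.133/6.092) = -0.247  (Hif12)
log2(6.857/4.298) = 0.674  (Mapk3)
log2(14406/2367) = 2.606  (Egr8)
log2(3.634/3.328) = 0.127  (Cxcl5)
log2(4053/316.0) = 3.681  (Pik12)
Hif12 is most strongly downregulated.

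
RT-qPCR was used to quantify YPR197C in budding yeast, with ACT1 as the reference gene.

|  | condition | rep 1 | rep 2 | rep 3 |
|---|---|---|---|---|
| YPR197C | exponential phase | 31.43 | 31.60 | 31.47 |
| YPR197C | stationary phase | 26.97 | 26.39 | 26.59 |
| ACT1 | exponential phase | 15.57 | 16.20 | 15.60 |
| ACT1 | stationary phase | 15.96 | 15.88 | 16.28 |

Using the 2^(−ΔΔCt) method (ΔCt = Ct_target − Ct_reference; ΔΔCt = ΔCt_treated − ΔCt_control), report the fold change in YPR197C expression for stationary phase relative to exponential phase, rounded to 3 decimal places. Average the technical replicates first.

Mean Ct: YPR197C exponential phase 31.500; YPR197C stationary phase 26.650; ACT1 exponential phase 15.790; ACT1 stationary phase 16.040
ΔCt(exponential phase) = 31.500 − 15.790 = 15.710
ΔCt(stationary phase) = 26.650 − 16.040 = 10.610
ΔΔCt = 10.610 − 15.710 = -5.100
Fold change = 2^(−(-5.100)) = 2^5.100 = 34.2968

34.297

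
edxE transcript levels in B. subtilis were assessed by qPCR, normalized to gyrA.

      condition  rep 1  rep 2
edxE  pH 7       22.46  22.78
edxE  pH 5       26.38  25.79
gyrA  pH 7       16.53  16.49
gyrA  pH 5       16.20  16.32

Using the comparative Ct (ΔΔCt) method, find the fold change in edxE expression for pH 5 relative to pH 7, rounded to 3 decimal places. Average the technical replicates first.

0.076

Mean Ct: edxE pH 7 22.620; edxE pH 5 26.085; gyrA pH 7 16.510; gyrA pH 5 16.260
ΔCt(pH 7) = 22.620 − 16.510 = 6.110
ΔCt(pH 5) = 26.085 − 16.260 = 9.825
ΔΔCt = 9.825 − 6.110 = 3.715
Fold change = 2^(−3.715) = 0.0762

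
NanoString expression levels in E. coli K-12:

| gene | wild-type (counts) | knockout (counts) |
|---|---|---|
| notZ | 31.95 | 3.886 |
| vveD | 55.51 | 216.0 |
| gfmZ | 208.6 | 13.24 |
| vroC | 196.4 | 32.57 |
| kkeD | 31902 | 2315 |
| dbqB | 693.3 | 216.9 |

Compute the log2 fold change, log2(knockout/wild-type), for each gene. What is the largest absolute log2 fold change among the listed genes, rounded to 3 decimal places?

log2(3.886/31.95) = -3.039  (notZ)
log2(216.0/55.51) = 1.960  (vveD)
log2(13.24/208.6) = -3.978  (gfmZ)
log2(32.57/196.4) = -2.592  (vroC)
log2(2315/31902) = -3.785  (kkeD)
log2(216.9/693.3) = -1.676  (dbqB)
The largest magnitude belongs to gfmZ.

3.978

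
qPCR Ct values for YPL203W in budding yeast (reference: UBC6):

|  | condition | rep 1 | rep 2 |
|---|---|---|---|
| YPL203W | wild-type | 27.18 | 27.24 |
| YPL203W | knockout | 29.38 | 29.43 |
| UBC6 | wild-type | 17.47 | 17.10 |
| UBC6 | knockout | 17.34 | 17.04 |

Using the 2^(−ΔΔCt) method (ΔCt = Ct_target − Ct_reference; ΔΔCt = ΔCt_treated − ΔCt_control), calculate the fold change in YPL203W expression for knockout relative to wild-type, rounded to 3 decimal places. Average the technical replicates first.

0.204

Mean Ct: YPL203W wild-type 27.210; YPL203W knockout 29.405; UBC6 wild-type 17.285; UBC6 knockout 17.190
ΔCt(wild-type) = 27.210 − 17.285 = 9.925
ΔCt(knockout) = 29.405 − 17.190 = 12.215
ΔΔCt = 12.215 − 9.925 = 2.290
Fold change = 2^(−2.290) = 0.2045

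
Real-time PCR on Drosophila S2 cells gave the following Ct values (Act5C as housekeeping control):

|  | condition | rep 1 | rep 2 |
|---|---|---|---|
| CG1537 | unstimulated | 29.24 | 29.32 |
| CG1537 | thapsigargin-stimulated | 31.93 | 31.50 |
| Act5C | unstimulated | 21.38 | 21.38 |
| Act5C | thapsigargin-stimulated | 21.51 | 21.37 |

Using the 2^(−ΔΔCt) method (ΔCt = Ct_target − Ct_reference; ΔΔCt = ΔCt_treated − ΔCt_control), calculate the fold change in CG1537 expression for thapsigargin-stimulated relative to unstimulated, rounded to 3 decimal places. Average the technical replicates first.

Mean Ct: CG1537 unstimulated 29.280; CG1537 thapsigargin-stimulated 31.715; Act5C unstimulated 21.380; Act5C thapsigargin-stimulated 21.440
ΔCt(unstimulated) = 29.280 − 21.380 = 7.900
ΔCt(thapsigargin-stimulated) = 31.715 − 21.440 = 10.275
ΔΔCt = 10.275 − 7.900 = 2.375
Fold change = 2^(−2.375) = 0.1928

0.193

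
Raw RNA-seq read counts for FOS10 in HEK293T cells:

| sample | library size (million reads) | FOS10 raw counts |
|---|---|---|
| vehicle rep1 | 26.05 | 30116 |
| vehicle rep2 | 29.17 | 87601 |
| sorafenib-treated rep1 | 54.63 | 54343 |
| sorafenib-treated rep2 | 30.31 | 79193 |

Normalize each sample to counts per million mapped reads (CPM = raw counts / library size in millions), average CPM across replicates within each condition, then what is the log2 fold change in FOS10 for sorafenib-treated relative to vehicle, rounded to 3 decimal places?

CPM(vehicle rep1) = 30116 / 26.05 = 1156.0845
CPM(vehicle rep2) = 87601 / 29.17 = 3003.1196
CPM(sorafenib-treated rep1) = 54343 / 54.63 = 994.7465
CPM(sorafenib-treated rep2) = 79193 / 30.31 = 2612.7681
mean CPM(vehicle) = 2079.6020; mean CPM(sorafenib-treated) = 1803.7573
Fold change = 1803.7573 / 2079.6020 = 0.86736
log2(0.86736) = -0.2053

-0.205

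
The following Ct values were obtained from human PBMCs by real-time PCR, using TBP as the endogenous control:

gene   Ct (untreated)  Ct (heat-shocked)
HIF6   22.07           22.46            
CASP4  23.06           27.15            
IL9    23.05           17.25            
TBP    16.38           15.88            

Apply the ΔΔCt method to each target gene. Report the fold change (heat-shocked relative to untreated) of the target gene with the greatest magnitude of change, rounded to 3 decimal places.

39.397

HIF6: ΔΔCt = (22.46−15.88) − (22.07−16.38) = 6.58 − 5.69 = 0.89; fold change = 2^-0.89 = 0.540
CASP4: ΔΔCt = (27.15−15.88) − (23.06−16.38) = 11.27 − 6.68 = 4.59; fold change = 2^-4.59 = 0.042
IL9: ΔΔCt = (17.25−15.88) − (23.05−16.38) = 1.37 − 6.67 = -5.30; fold change = 2^5.30 = 39.397
IL9 has the largest |ΔΔCt| = 5.30.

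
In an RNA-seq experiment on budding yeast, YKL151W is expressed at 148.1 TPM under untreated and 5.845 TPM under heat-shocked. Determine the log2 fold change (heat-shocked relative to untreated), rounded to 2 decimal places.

-4.66

Fold change = 5.845 / 148.1 = 0.0395
log2(0.0395) = -4.663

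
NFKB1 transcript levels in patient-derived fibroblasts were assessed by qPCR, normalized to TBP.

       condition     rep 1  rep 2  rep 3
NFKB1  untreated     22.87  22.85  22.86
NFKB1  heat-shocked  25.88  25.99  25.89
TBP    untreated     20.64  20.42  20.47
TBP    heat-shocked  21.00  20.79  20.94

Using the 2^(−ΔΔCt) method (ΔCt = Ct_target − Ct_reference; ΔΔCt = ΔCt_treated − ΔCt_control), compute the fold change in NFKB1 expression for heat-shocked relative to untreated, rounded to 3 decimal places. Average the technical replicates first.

Mean Ct: NFKB1 untreated 22.860; NFKB1 heat-shocked 25.920; TBP untreated 20.510; TBP heat-shocked 20.910
ΔCt(untreated) = 22.860 − 20.510 = 2.350
ΔCt(heat-shocked) = 25.920 − 20.910 = 5.010
ΔΔCt = 5.010 − 2.350 = 2.660
Fold change = 2^(−2.660) = 0.1582

0.158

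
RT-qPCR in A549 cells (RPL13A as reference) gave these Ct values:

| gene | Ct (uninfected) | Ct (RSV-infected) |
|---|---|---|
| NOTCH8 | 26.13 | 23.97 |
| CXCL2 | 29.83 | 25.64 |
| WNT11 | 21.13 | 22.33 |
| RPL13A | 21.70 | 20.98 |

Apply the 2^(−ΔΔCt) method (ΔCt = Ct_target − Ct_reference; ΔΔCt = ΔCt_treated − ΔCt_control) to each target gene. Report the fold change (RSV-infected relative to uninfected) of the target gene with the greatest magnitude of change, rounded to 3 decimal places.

11.081

NOTCH8: ΔΔCt = (23.97−20.98) − (26.13−21.70) = 2.99 − 4.43 = -1.44; fold change = 2^1.44 = 2.713
CXCL2: ΔΔCt = (25.64−20.98) − (29.83−21.70) = 4.66 − 8.13 = -3.47; fold change = 2^3.47 = 11.081
WNT11: ΔΔCt = (22.33−20.98) − (21.13−21.70) = 1.35 − (-0.57) = 1.92; fold change = 2^-1.92 = 0.264
CXCL2 has the largest |ΔΔCt| = 3.47.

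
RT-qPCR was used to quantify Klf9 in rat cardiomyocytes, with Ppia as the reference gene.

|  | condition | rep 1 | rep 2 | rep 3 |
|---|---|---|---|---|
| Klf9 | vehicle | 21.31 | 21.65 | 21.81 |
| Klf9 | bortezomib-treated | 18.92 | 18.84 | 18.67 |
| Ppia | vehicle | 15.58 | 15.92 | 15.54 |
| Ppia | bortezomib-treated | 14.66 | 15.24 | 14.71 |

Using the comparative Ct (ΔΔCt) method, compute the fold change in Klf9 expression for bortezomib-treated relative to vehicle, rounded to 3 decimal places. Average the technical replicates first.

Mean Ct: Klf9 vehicle 21.590; Klf9 bortezomib-treated 18.810; Ppia vehicle 15.680; Ppia bortezomib-treated 14.870
ΔCt(vehicle) = 21.590 − 15.680 = 5.910
ΔCt(bortezomib-treated) = 18.810 − 14.870 = 3.940
ΔΔCt = 3.940 − 5.910 = -1.970
Fold change = 2^(−(-1.970)) = 2^1.970 = 3.9177

3.918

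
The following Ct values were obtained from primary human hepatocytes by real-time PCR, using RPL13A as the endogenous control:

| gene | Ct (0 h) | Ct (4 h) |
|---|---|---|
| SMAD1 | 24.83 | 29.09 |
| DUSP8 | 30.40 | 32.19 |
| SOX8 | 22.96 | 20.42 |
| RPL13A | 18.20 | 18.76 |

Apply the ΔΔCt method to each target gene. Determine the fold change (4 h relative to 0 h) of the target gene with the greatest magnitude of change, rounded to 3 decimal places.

SMAD1: ΔΔCt = (29.09−18.76) − (24.83−18.20) = 10.33 − 6.63 = 3.70; fold change = 2^-3.70 = 0.077
DUSP8: ΔΔCt = (32.19−18.76) − (30.40−18.20) = 13.43 − 12.20 = 1.23; fold change = 2^-1.23 = 0.426
SOX8: ΔΔCt = (20.42−18.76) − (22.96−18.20) = 1.66 − 4.76 = -3.10; fold change = 2^3.10 = 8.574
SMAD1 has the largest |ΔΔCt| = 3.70.

0.077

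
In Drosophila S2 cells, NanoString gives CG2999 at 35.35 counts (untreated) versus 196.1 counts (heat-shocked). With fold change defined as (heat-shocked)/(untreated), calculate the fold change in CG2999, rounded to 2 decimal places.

Fold change = 196.1 / 35.35 = 5.547
CG2999 is upregulated.

5.55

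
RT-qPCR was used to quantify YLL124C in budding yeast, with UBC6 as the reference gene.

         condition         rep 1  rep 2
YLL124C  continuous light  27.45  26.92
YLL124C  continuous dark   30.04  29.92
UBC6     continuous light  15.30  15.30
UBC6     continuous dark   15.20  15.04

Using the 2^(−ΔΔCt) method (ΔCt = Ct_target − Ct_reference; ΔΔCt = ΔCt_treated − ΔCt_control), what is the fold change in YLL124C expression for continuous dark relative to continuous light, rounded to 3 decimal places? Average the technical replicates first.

0.127

Mean Ct: YLL124C continuous light 27.185; YLL124C continuous dark 29.980; UBC6 continuous light 15.300; UBC6 continuous dark 15.120
ΔCt(continuous light) = 27.185 − 15.300 = 11.885
ΔCt(continuous dark) = 29.980 − 15.120 = 14.860
ΔΔCt = 14.860 − 11.885 = 2.975
Fold change = 2^(−2.975) = 0.1272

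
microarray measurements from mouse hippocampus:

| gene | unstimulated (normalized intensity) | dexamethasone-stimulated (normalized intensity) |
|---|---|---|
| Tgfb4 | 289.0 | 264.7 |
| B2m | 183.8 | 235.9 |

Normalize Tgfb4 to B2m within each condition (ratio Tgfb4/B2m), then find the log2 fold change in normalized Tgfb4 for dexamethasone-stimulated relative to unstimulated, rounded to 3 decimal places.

Tgfb4/B2m (unstimulated) = 289.0 / 183.8 = 1.5724
Tgfb4/B2m (dexamethasone-stimulated) = 264.7 / 235.9 = 1.1221
Fold change = 1.1221 / 1.5724 = 0.7136
log2(0.7136) = -0.4867

-0.487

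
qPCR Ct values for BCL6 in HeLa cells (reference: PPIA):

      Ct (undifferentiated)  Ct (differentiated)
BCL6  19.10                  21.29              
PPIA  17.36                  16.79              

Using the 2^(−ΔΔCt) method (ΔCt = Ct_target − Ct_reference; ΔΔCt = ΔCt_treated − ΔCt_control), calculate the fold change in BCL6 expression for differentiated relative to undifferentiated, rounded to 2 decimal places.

0.15

ΔCt(undifferentiated) = 19.100 − 17.360 = 1.740
ΔCt(differentiated) = 21.290 − 16.790 = 4.500
ΔΔCt = 4.500 − 1.740 = 2.760
Fold change = 2^(−2.760) = 0.148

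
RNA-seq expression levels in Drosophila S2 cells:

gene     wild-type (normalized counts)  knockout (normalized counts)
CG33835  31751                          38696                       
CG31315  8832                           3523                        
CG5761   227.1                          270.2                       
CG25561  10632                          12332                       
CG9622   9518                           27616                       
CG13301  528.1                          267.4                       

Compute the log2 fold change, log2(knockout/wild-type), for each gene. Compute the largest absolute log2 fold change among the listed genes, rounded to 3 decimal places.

1.537

log2(38696/31751) = 0.285  (CG33835)
log2(3523/8832) = -1.326  (CG31315)
log2(270.2/227.1) = 0.251  (CG5761)
log2(12332/10632) = 0.214  (CG25561)
log2(27616/9518) = 1.537  (CG9622)
log2(267.4/528.1) = -0.982  (CG13301)
The largest magnitude belongs to CG9622.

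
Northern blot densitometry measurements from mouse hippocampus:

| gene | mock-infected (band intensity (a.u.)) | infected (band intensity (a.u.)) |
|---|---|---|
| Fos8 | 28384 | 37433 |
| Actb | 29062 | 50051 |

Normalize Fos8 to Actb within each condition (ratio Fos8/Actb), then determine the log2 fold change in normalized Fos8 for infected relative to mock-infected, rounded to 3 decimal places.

-0.385

Fos8/Actb (mock-infected) = 28384 / 29062 = 0.97667
Fos8/Actb (infected) = 37433 / 50051 = 0.7479
Fold change = 0.7479 / 0.97667 = 0.7658
log2(0.7658) = -0.3850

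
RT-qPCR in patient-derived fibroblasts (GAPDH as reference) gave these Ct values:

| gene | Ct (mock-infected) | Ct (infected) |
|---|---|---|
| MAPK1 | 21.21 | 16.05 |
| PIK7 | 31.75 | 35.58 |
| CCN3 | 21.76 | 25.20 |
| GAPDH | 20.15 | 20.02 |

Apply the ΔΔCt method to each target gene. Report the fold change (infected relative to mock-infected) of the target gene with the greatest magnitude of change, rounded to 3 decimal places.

MAPK1: ΔΔCt = (16.05−20.02) − (21.21−20.15) = -3.97 − 1.06 = -5.03; fold change = 2^5.03 = 32.672
PIK7: ΔΔCt = (35.58−20.02) − (31.75−20.15) = 15.56 − 11.60 = 3.96; fold change = 2^-3.96 = 0.064
CCN3: ΔΔCt = (25.20−20.02) − (21.76−20.15) = 5.18 − 1.61 = 3.57; fold change = 2^-3.57 = 0.084
MAPK1 has the largest |ΔΔCt| = 5.03.

32.672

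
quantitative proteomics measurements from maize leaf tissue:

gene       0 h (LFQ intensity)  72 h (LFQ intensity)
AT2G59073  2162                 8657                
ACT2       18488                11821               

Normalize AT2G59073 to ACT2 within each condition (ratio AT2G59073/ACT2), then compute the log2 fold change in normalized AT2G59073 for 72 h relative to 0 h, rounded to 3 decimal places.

AT2G59073/ACT2 (0 h) = 2162 / 18488 = 0.11694
AT2G59073/ACT2 (72 h) = 8657 / 11821 = 0.73234
Fold change = 0.73234 / 0.11694 = 6.2625
log2(6.2625) = 2.6467

2.647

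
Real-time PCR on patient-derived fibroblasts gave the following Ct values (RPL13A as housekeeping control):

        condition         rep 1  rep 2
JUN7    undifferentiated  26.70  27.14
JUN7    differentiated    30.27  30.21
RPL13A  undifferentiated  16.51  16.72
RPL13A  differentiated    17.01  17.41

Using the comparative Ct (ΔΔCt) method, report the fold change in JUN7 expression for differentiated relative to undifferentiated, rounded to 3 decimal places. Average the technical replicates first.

0.151

Mean Ct: JUN7 undifferentiated 26.920; JUN7 differentiated 30.240; RPL13A undifferentiated 16.615; RPL13A differentiated 17.210
ΔCt(undifferentiated) = 26.920 − 16.615 = 10.305
ΔCt(differentiated) = 30.240 − 17.210 = 13.030
ΔΔCt = 13.030 − 10.305 = 2.725
Fold change = 2^(−2.725) = 0.1512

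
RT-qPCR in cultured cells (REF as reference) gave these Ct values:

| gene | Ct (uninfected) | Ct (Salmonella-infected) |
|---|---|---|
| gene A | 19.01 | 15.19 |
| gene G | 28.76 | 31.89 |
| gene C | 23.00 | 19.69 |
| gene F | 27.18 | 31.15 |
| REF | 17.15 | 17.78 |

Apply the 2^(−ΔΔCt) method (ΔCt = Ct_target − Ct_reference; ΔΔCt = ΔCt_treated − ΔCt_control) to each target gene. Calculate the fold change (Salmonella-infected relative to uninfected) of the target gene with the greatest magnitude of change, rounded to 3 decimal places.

21.857

gene A: ΔΔCt = (15.19−17.78) − (19.01−17.15) = -2.59 − 1.86 = -4.45; fold change = 2^4.45 = 21.857
gene G: ΔΔCt = (31.89−17.78) − (28.76−17.15) = 14.11 − 11.61 = 2.50; fold change = 2^-2.50 = 0.177
gene C: ΔΔCt = (19.69−17.78) − (23.00−17.15) = 1.91 − 5.85 = -3.94; fold change = 2^3.94 = 15.348
gene F: ΔΔCt = (31.15−17.78) − (27.18−17.15) = 13.37 − 10.03 = 3.34; fold change = 2^-3.34 = 0.099
gene A has the largest |ΔΔCt| = 4.45.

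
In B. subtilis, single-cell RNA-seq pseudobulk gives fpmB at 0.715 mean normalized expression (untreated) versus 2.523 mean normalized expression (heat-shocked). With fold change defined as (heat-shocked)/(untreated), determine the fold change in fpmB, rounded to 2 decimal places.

Fold change = 2.523 / 0.715 = 3.529
fpmB is upregulated.

3.53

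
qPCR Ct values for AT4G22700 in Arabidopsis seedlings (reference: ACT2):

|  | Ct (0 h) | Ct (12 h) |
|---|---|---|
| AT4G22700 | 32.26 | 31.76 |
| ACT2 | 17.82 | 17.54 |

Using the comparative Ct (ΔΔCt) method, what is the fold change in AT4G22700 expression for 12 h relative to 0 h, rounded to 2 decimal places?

ΔCt(0 h) = 32.260 − 17.820 = 14.440
ΔCt(12 h) = 31.760 − 17.540 = 14.220
ΔΔCt = 14.220 − 14.440 = -0.220
Fold change = 2^(−(-0.220)) = 2^0.220 = 1.165

1.16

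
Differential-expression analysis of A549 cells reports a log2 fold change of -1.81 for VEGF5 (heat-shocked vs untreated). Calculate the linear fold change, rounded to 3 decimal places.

Fold change = 2^(-1.81) = 0.2852

0.285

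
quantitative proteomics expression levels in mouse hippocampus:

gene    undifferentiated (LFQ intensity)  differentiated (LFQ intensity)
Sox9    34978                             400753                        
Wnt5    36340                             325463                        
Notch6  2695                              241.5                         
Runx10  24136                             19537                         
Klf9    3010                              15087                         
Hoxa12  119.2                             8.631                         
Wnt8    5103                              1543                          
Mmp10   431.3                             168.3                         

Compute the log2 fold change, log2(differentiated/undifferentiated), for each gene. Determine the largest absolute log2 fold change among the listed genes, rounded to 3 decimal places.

log2(400753/34978) = 3.518  (Sox9)
log2(325463/36340) = 3.163  (Wnt5)
log2(241.5/2695) = -3.480  (Notch6)
log2(19537/24136) = -0.305  (Runx10)
log2(15087/3010) = 2.325  (Klf9)
log2(8.631/119.2) = -3.788  (Hoxa12)
log2(1543/5103) = -1.726  (Wnt8)
log2(168.3/431.3) = -1.358  (Mmp10)
The largest magnitude belongs to Hoxa12.

3.788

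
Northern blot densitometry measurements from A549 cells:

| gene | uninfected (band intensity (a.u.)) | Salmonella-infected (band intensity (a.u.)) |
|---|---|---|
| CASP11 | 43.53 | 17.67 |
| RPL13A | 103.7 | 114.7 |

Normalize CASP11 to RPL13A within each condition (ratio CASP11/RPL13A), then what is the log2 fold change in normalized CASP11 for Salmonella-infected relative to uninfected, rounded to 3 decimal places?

CASP11/RPL13A (uninfected) = 43.53 / 103.7 = 0.41977
CASP11/RPL13A (Salmonella-infected) = 17.67 / 114.7 = 0.15405
Fold change = 0.15405 / 0.41977 = 0.3670
log2(0.3670) = -1.4462

-1.446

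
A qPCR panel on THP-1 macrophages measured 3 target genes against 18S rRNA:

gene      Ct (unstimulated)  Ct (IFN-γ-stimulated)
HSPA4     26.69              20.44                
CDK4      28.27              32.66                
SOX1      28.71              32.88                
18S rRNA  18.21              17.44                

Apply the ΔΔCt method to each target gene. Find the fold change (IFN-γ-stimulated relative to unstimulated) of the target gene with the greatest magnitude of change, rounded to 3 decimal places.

HSPA4: ΔΔCt = (20.44−17.44) − (26.69−18.21) = 3.00 − 8.48 = -5.48; fold change = 2^5.48 = 44.632
CDK4: ΔΔCt = (32.66−17.44) − (28.27−18.21) = 15.22 − 10.06 = 5.16; fold change = 2^-5.16 = 0.028
SOX1: ΔΔCt = (32.88−17.44) − (28.71−18.21) = 15.44 − 10.50 = 4.94; fold change = 2^-4.94 = 0.033
HSPA4 has the largest |ΔΔCt| = 5.48.

44.632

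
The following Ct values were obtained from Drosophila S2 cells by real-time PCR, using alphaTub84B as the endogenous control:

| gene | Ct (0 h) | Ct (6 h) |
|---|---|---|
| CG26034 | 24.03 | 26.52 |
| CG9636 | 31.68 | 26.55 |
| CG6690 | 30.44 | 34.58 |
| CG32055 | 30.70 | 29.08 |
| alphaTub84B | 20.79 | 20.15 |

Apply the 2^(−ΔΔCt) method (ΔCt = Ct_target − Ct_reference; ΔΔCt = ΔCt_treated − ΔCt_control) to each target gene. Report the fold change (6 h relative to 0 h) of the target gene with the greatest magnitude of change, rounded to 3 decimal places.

CG26034: ΔΔCt = (26.52−20.15) − (24.03−20.79) = 6.37 − 3.24 = 3.13; fold change = 2^-3.13 = 0.114
CG9636: ΔΔCt = (26.55−20.15) − (31.68−20.79) = 6.40 − 10.89 = -4.49; fold change = 2^4.49 = 22.471
CG6690: ΔΔCt = (34.58−20.15) − (30.44−20.79) = 14.43 − 9.65 = 4.78; fold change = 2^-4.78 = 0.036
CG32055: ΔΔCt = (29.08−20.15) − (30.70−20.79) = 8.93 − 9.91 = -0.98; fold change = 2^0.98 = 1.972
CG6690 has the largest |ΔΔCt| = 4.78.

0.036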